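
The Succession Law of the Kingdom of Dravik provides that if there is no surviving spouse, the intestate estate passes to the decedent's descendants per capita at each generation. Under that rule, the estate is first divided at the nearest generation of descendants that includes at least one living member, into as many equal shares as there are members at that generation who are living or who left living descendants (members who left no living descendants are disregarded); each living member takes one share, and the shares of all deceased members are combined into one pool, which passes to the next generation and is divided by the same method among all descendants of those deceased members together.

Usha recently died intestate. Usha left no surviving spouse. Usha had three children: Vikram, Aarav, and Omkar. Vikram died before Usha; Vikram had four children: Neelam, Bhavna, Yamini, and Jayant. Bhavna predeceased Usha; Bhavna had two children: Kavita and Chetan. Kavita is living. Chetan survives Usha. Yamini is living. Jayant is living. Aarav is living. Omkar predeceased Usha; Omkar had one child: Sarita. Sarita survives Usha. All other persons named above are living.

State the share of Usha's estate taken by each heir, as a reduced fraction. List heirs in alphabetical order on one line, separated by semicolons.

Aarav 1/3; Chetan 1/15; Jayant 2/15; Kavita 1/15; Neelam 2/15; Sarita 2/15; Yamini 2/15

There is no surviving spouse, so the entire estate passes to Usha's descendants per capita at each generation.
At generation 1 (Vikram, Aarav, Omkar) there are 3 shares of (1)/3 = 1/3 each.
Living: Aarav — each takes 1/3.
Deceased: Vikram and Omkar. Their combined 2/3 is pooled and carried to generation 2.
At generation 2 (Neelam, Bhavna, Yamini, Jayant, Sarita) there are 5 shares of (2/3)/5 = 2/15 each.
Living: Neelam, Yamini, Jayant, and Sarita — each takes 2/15.
Deceased: Bhavna. That 2/15 share is carried to generation 3.
At generation 3 (Kavita, Chetan) there are 2 shares of (2/15)/2 = 1/15 each.
Living: Kavita and Chetan — each takes 1/15.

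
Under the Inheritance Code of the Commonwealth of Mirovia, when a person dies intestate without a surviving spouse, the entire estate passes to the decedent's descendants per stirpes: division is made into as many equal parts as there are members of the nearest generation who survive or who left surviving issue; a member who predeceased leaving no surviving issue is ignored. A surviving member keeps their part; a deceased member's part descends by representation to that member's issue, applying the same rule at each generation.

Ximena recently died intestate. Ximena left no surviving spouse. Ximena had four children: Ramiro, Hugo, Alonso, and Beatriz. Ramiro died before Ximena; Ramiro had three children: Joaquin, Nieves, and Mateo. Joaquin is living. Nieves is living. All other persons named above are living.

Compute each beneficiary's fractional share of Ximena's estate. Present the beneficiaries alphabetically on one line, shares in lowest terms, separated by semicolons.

There is no surviving spouse, so the entire estate passes to Ximena's descendants per stirpes.
The estate is divided into 4 equal shares of 1/4 among Ramiro, Hugo, Alonso, Beatriz.
Ramiro predeceased; the 1/4 allotted to Ramiro's branch passes to Ramiro's issue by representation.
The 1/4 is divided into 3 equal shares of 1/12 among Joaquin, Nieves, Mateo.
Joaquin is living and takes 1/12.
Nieves is living and takes 1/12.
Mateo is living and takes 1/12.
Hugo is living and takes 1/4.
Alonso is living and takes 1/4.
Beatriz is living and takes 1/4.

Alonso 1/4; Beatriz 1/4; Hugo 1/4; Joaquin 1/12; Mateo 1/12; Nieves 1/12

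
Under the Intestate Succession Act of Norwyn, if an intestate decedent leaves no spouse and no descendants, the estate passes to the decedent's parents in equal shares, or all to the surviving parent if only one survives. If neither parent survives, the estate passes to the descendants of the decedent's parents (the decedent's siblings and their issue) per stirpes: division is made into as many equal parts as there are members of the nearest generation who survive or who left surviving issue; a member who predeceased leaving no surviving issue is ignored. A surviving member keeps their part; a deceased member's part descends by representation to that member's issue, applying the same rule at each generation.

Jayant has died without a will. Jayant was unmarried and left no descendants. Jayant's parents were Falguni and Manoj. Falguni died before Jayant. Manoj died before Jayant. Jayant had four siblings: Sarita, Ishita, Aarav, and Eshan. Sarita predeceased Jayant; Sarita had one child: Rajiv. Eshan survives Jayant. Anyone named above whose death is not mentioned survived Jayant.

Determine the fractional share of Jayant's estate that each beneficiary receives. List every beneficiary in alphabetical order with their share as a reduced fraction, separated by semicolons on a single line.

Neither parent survives and there are no descendants, so the estate passes to Jayant's siblings and their issue per stirpes.
The estate is divided into 4 equal shares of 1/4 among Sarita, Ishita, Aarav, Eshan.
Sarita predeceased; the 1/4 allotted to Sarita's branch passes to Sarita's issue by representation.
Rajiv is the sole taker at this level and receives the full 1/4.
Ishita is living and takes 1/4.
Aarav is living and takes 1/4.
Eshan is living and takes 1/4.

Aarav 1/4; Eshan 1/4; Ishita 1/4; Rajiv 1/4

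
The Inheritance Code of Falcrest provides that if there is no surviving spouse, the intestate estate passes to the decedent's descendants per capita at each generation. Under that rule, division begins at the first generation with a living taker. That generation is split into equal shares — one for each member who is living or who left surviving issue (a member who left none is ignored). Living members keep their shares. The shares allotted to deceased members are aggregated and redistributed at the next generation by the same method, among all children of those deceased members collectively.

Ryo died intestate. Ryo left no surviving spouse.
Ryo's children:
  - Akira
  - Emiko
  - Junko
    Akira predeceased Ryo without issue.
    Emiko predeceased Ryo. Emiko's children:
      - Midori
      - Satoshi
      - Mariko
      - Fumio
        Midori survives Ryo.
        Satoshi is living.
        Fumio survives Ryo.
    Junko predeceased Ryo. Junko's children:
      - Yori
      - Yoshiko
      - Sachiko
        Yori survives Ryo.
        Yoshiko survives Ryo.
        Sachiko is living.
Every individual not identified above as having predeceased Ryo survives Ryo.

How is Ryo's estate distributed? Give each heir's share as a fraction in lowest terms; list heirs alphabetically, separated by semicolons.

Fumio 1/7; Mariko 1/7; Midori 1/7; Sachiko 1/7; Satoshi 1/7; Yori 1/7; Yoshiko 1/7

There is no surviving spouse, so the entire estate passes to Ryo's descendants per capita at each generation.
No one at generation 1 (Emiko, Junko) is living; moving to the next generation.
At generation 2 (Midori, Satoshi, Mariko, Fumio, Yori, Yoshiko, Sachiko) there are 7 shares of (1)/7 = 1/7 each.
Living: Midori, Satoshi, Mariko, Fumio, Yori, Yoshiko, and Sachiko — each takes 1/7.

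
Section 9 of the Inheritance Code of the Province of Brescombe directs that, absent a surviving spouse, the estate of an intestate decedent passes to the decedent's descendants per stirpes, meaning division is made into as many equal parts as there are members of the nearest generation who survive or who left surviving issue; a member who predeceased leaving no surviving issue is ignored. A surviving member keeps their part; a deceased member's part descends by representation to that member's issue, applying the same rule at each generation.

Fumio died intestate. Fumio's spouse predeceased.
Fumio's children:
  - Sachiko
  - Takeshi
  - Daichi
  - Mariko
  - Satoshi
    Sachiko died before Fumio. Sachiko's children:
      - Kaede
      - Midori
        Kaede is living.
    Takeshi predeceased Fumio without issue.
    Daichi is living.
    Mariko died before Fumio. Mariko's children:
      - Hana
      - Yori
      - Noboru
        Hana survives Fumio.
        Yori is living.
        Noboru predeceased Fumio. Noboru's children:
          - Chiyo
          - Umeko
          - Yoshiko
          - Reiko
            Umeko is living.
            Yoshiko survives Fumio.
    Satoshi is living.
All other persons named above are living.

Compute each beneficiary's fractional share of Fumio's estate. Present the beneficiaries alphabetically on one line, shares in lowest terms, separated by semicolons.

Chiyo 1/48; Daichi 1/4; Hana 1/12; Kaede 1/8; Midori 1/8; Reiko 1/48; Satoshi 1/4; Umeko 1/48; Yori 1/12; Yoshiko 1/48

There is no surviving spouse, so the entire estate passes to Fumio's descendants per stirpes.
Takeshi left no surviving issue, so that branch lapses and is disregarded.
The estate is divided into 4 equal shares of 1/4 among Sachiko, Daichi, Mariko, Satoshi.
Sachiko predeceased; the 1/4 allotted to Sachiko's branch passes to Sachiko's issue by representation.
The 1/4 is divided into 2 equal shares of 1/8 among Kaede, Midori.
Kaede is living and takes 1/8.
Midori is living and takes 1/8.
Daichi is living and takes 1/4.
Mariko predeceased; the 1/4 allotted to Mariko's branch passes to Mariko's issue by representation.
The 1/4 is divided into 3 equal shares of 1/12 among Hana, Yori, Noboru.
Hana is living and takes 1/12.
Yori is living and takes 1/12.
Noboru predeceased; the 1/12 allotted to Noboru's branch passes to Noboru's issue by representation.
The 1/12 is divided into 4 equal shares of 1/48 among Chiyo, Umeko, Yoshiko, Reiko.
Chiyo is living and takes 1/48.
Umeko is living and takes 1/48.
Yoshiko is living and takes 1/48.
Reiko is living and takes 1/48.
Satoshi is living and takes 1/4.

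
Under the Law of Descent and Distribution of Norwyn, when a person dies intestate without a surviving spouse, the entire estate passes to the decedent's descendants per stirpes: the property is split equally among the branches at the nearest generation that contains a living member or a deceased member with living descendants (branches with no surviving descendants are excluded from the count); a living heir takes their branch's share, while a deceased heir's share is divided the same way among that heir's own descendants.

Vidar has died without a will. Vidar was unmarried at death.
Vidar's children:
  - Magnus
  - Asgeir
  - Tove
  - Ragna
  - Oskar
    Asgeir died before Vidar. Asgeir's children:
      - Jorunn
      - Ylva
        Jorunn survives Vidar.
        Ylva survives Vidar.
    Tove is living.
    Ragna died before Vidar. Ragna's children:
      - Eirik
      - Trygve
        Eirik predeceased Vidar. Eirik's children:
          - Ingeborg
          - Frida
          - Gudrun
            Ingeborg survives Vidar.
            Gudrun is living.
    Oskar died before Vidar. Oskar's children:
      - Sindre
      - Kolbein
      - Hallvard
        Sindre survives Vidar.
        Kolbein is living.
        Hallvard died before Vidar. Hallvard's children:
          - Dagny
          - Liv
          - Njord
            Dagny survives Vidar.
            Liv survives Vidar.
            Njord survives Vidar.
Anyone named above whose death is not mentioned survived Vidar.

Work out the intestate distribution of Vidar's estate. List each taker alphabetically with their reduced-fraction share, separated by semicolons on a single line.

Dagny 1/45; Frida 1/30; Gudrun 1/30; Ingeborg 1/30; Jorunn 1/10; Kolbein 1/15; Liv 1/45; Magnus 1/5; Njord 1/45; Sindre 1/15; Tove 1/5; Trygve 1/10; Ylva 1/10

There is no surviving spouse, so the entire estate passes to Vidar's descendants per stirpes.
The estate is divided into 5 equal shares of 1/5 among Magnus, Asgeir, Tove, Ragna, Oskar.
Magnus is living and takes 1/5.
Asgeir predeceased; the 1/5 allotted to Asgeir's branch passes to Asgeir's issue by representation.
The 1/5 is divided into 2 equal shares of 1/10 among Jorunn, Ylva.
Jorunn is living and takes 1/10.
Ylva is living and takes 1/10.
Tove is living and takes 1/5.
Ragna predeceased; the 1/5 allotted to Ragna's branch passes to Ragna's issue by representation.
The 1/5 is divided into 2 equal shares of 1/10 among Eirik, Trygve.
Eirik predeceased; the 1/10 allotted to Eirik's branch passes to Eirik's issue by representation.
The 1/10 is divided into 3 equal shares of 1/30 among Ingeborg, Frida, Gudrun.
Ingeborg is living and takes 1/30.
Frida is living and takes 1/30.
Gudrun is living and takes 1/30.
Trygve is living and takes 1/10.
Oskar predeceased; the 1/5 allotted to Oskar's branch passes to Oskar's issue by representation.
The 1/5 is divided into 3 equal shares of 1/15 among Sindre, Kolbein, Hallvard.
Sindre is living and takes 1/15.
Kolbein is living and takes 1/15.
Hallvard predeceased; the 1/15 allotted to Hallvard's branch passes to Hallvard's issue by representation.
The 1/15 is divided into 3 equal shares of 1/45 among Dagny, Liv, Njord.
Dagny is living and takes 1/45.
Liv is living and takes 1/45.
Njord is living and takes 1/45.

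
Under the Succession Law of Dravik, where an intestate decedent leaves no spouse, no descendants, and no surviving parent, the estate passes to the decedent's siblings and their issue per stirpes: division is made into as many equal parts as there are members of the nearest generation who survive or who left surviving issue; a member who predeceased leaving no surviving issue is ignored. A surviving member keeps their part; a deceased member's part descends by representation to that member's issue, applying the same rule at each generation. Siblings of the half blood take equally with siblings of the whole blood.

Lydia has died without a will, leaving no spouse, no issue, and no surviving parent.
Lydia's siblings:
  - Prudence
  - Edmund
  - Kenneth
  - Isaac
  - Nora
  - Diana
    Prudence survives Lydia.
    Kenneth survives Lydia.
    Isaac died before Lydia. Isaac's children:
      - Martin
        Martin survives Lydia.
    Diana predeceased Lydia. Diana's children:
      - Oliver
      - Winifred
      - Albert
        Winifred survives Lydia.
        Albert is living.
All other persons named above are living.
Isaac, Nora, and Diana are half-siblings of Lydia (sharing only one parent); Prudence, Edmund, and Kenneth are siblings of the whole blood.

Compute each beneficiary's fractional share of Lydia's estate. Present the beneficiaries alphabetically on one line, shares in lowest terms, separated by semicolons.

No spouse, descendants, or parent survives, so the estate passes to Lydia's siblings per stirpes.
Half-blood and whole-blood siblings take equally under the stated rule.
The estate is divided into 6 equal shares of 1/6 among Prudence, Edmund, Kenneth, Isaac, Nora, Diana.
Prudence is living and takes 1/6.
Edmund is living and takes 1/6.
Kenneth is living and takes 1/6.
Isaac predeceased; the 1/6 allotted to Isaac's branch passes to Isaac's issue by representation.
Martin is the sole taker at this level and receives the full 1/6.
Nora is living and takes 1/6.
Diana predeceased; the 1/6 allotted to Diana's branch passes to Diana's issue by representation.
The 1/6 is divided into 3 equal shares of 1/18 among Oliver, Winifred, Albert.
Oliver is living and takes 1/18.
Winifred is living and takes 1/18.
Albert is living and takes 1/18.

Albert 1/18; Edmund 1/6; Kenneth 1/6; Martin 1/6; Nora 1/6; Oliver 1/18; Prudence 1/6; Winifred 1/18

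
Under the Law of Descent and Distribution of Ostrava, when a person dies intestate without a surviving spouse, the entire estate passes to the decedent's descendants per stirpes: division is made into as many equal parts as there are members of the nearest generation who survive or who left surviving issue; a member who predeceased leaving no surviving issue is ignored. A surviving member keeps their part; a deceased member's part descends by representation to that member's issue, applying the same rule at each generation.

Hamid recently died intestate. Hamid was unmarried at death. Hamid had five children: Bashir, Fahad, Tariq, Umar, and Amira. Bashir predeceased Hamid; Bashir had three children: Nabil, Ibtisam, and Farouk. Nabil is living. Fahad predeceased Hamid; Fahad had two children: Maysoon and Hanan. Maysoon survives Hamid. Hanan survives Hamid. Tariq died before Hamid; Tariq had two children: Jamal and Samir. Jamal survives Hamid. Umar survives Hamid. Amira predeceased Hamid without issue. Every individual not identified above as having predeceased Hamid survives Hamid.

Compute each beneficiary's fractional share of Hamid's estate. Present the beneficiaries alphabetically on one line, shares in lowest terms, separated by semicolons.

There is no surviving spouse, so the entire estate passes to Hamid's descendants per stirpes.
Amira left no surviving issue, so that branch lapses and is disregarded.
The estate is divided into 4 equal shares of 1/4 among Bashir, Fahad, Tariq, Umar.
Bashir predeceased; the 1/4 allotted to Bashir's branch passes to Bashir's issue by representation.
The 1/4 is divided into 3 equal shares of 1/12 among Nabil, Ibtisam, Farouk.
Nabil is living and takes 1/12.
Ibtisam is living and takes 1/12.
Farouk is living and takes 1/12.
Fahad predeceased; the 1/4 allotted to Fahad's branch passes to Fahad's issue by representation.
The 1/4 is divided into 2 equal shares of 1/8 among Maysoon, Hanan.
Maysoon is living and takes 1/8.
Hanan is living and takes 1/8.
Tariq predeceased; the 1/4 allotted to Tariq's branch passes to Tariq's issue by representation.
The 1/4 is divided into 2 equal shares of 1/8 among Jamal, Samir.
Jamal is living and takes 1/8.
Samir is living and takes 1/8.
Umar is living and takes 1/4.

Farouk 1/12; Hanan 1/8; Ibtisam 1/12; Jamal 1/8; Maysoon 1/8; Nabil 1/12; Samir 1/8; Umar 1/4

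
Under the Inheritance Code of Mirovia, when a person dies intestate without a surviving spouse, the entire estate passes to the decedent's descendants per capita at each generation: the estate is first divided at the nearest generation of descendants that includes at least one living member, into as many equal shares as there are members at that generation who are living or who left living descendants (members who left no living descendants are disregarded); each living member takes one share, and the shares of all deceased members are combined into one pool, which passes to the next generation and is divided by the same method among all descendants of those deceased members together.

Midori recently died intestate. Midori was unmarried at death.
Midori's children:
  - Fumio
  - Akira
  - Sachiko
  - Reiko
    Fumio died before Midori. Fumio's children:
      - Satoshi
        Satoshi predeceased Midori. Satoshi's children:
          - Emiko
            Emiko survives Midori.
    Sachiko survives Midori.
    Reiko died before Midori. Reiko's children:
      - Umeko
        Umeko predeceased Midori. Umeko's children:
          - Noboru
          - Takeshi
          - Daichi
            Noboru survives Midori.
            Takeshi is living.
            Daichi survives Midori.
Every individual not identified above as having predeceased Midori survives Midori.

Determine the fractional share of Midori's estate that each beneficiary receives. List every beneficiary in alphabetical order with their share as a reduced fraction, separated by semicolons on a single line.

There is no surviving spouse, so the entire estate passes to Midori's descendants per capita at each generation.
At generation 1 (Fumio, Akira, Sachiko, Reiko) there are 4 shares of (1)/4 = 1/4 each.
Living: Akira and Sachiko — each takes 1/4.
Deceased: Fumio and Reiko. Their combined 1/2 is pooled and carried to generation 2.
At generation 2 (Satoshi, Umeko) there are 2 shares of (1/2)/2 = 1/4 each.
Deceased: Satoshi and Umeko. Their combined 1/2 is pooled and carried to generation 3.
At generation 3 (Emiko, Noboru, Takeshi, Daichi) there are 4 shares of (1/2)/4 = 1/8 each.
Living: Emiko, Noboru, Takeshi, and Daichi — each takes 1/8.

Akira 1/4; Daichi 1/8; Emiko 1/8; Noboru 1/8; Sachiko 1/4; Takeshi 1/8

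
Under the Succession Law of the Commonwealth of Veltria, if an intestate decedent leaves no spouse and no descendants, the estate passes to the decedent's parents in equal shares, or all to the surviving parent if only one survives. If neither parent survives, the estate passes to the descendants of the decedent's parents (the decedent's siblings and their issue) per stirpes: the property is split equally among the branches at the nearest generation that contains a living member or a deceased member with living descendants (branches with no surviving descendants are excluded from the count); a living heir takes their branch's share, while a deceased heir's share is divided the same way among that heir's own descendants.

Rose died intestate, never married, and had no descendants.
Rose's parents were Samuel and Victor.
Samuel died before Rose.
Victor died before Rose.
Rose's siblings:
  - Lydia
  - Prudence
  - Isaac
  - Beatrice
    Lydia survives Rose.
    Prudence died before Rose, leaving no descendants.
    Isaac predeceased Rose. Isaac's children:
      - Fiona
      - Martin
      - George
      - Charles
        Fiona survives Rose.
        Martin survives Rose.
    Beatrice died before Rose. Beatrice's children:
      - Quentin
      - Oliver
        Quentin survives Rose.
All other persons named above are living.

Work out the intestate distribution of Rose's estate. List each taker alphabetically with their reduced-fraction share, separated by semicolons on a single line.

Neither parent survives and there are no descendants, so the estate passes to Rose's siblings and their issue per stirpes.
Prudence left no surviving issue, so that branch lapses and is disregarded.
The estate is divided into 3 equal shares of 1/3 among Lydia, Isaac, Beatrice.
Lydia is living and takes 1/3.
Isaac predeceased; the 1/3 allotted to Isaac's branch passes to Isaac's issue by representation.
The 1/3 is divided into 4 equal shares of 1/12 among Fiona, Martin, George, Charles.
Fiona is living and takes 1/12.
Martin is living and takes 1/12.
George is living and takes 1/12.
Charles is living and takes 1/12.
Beatrice predeceased; the 1/3 allotted to Beatrice's branch passes to Beatrice's issue by representation.
The 1/3 is divided into 2 equal shares of 1/6 among Quentin, Oliver.
Quentin is living and takes 1/6.
Oliver is living and takes 1/6.

Charles 1/12; Fiona 1/12; George 1/12; Lydia 1/3; Martin 1/12; Oliver 1/6; Quentin 1/6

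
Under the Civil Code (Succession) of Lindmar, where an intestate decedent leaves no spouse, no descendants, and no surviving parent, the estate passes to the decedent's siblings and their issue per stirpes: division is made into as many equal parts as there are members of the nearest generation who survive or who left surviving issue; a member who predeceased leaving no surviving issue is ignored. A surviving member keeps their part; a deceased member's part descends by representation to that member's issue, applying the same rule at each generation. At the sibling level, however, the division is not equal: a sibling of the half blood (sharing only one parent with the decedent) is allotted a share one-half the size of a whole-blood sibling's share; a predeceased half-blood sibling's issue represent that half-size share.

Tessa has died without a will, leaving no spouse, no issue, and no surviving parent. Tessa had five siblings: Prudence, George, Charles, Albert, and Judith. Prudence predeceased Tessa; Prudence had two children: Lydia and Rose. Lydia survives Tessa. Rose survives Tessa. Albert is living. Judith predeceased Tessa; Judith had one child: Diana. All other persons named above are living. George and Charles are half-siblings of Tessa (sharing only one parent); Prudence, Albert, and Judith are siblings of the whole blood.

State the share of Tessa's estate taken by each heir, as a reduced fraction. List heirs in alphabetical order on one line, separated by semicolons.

No spouse, descendants, or parent survives, so the estate passes to Tessa's siblings per stirpes.
Half-blood siblings count for one-half the weight of whole-blood siblings at the initial division.
Dividing 1 in proportion to weights (total weight 4): Prudence (weight 1) → 1/4; George (weight 1/2) → 1/8; Charles (weight 1/2) → 1/8; Albert (weight 1) → 1/4; Judith (weight 1) → 1/4.
Prudence predeceased; the 1/4 allotted to Prudence's branch passes to Prudence's issue by representation.
The 1/4 is divided into 2 equal shares of 1/8 among Lydia, Rose.
Lydia is living and takes 1/8.
Rose is living and takes 1/8.
George is living and takes 1/8.
Charles is living and takes 1/8.
Albert is living and takes 1/4.
Judith predeceased; the 1/4 allotted to Judith's branch passes to Judith's issue by representation.
Diana is the sole taker at this level and receives the full 1/4.

Albert 1/4; Charles 1/8; Diana 1/4; George 1/8; Lydia 1/8; Rose 1/8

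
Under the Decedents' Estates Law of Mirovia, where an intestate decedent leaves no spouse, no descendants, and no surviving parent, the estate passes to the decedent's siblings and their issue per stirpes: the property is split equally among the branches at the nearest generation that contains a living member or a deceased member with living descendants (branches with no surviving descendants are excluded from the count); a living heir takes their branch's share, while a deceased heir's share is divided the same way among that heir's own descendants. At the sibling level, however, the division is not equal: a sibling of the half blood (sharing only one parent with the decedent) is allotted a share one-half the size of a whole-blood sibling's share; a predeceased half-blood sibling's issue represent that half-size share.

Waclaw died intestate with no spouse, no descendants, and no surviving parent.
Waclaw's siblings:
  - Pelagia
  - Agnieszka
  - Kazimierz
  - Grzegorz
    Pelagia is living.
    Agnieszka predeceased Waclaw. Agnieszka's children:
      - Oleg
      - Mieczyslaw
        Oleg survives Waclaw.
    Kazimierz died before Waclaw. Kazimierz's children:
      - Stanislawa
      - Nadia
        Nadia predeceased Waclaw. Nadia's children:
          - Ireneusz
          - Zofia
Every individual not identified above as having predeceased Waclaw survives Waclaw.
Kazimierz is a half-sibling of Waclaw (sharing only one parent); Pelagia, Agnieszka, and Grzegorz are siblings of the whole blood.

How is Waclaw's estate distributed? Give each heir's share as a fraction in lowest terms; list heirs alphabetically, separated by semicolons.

Grzegorz 2/7; Ireneusz 1/28; Mieczyslaw 1/7; Oleg 1/7; Pelagia 2/7; Stanislawa 1/14; Zofia 1/28

No spouse, descendants, or parent survives, so the estate passes to Waclaw's siblings per stirpes.
Half-blood siblings count for one-half the weight of whole-blood siblings at the initial division.
Dividing 1 in proportion to weights (total weight 7/2): Pelagia (weight 1) → 2/7; Agnieszka (weight 1) → 2/7; Kazimierz (weight 1/2) → 1/7; Grzegorz (weight 1) → 2/7.
Pelagia is living and takes 2/7.
Agnieszka predeceased; the 2/7 allotted to Agnieszka's branch passes to Agnieszka's issue by representation.
The 2/7 is divided into 2 equal shares of 1/7 among Oleg, Mieczyslaw.
Oleg is living and takes 1/7.
Mieczyslaw is living and takes 1/7.
Kazimierz predeceased; the 1/7 allotted to Kazimierz's branch passes to Kazimierz's issue by representation.
The 1/7 is divided into 2 equal shares of 1/14 among Stanislawa, Nadia.
Stanislawa is living and takes 1/14.
Nadia predeceased; the 1/14 allotted to Nadia's branch passes to Nadia's issue by representation.
The 1/14 is divided into 2 equal shares of 1/28 among Ireneusz, Zofia.
Ireneusz is living and takes 1/28.
Zofia is living and takes 1/28.
Grzegorz is living and takes 2/7.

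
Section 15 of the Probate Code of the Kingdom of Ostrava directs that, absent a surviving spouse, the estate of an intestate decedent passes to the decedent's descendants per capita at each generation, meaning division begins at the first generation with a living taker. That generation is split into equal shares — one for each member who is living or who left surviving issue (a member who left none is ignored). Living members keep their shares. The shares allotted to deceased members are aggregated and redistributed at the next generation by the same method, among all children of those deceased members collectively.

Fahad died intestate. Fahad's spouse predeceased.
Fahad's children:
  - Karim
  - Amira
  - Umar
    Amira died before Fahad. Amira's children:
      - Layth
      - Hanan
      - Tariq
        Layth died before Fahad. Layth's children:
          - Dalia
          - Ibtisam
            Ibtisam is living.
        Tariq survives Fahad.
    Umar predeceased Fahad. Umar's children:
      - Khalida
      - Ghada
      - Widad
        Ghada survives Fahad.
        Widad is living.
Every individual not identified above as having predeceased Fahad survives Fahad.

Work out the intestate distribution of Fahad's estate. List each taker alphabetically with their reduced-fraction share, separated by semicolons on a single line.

There is no surviving spouse, so the entire estate passes to Fahad's descendants per capita at each generation.
At generation 1 (Karim, Amira, Umar) there are 3 shares of (1)/3 = 1/3 each.
Living: Karim — each takes 1/3.
Deceased: Amira and Umar. Their combined 2/3 is pooled and carried to generation 2.
At generation 2 (Layth, Hanan, Tariq, Khalida, Ghada, Widad) there are 6 shares of (2/3)/6 = 1/9 each.
Living: Hanan, Tariq, Khalida, Ghada, and Widad — each takes 1/9.
Deceased: Layth. That 1/9 share is carried to generation 3.
At generation 3 (Dalia, Ibtisam) there are 2 shares of (1/9)/2 = 1/18 each.
Living: Dalia and Ibtisam — each takes 1/18.

Dalia 1/18; Ghada 1/9; Hanan 1/9; Ibtisam 1/18; Karim 1/3; Khalida 1/9; Tariq 1/9; Widad 1/9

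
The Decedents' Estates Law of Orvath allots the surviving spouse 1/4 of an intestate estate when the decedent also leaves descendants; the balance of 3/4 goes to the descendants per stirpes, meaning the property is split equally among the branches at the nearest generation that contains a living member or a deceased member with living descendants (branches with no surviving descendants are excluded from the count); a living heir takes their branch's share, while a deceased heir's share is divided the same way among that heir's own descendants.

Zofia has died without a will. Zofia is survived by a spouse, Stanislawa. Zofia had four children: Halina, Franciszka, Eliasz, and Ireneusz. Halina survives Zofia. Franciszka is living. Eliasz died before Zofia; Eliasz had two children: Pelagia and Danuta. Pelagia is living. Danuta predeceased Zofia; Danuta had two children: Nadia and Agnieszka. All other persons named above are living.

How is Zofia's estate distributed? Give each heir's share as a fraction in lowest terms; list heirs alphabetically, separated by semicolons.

Stanislawa, as surviving spouse, takes 1/4.
The remaining 3/4 passes to Zofia's descendants per stirpes.
The 3/4 is divided into 4 equal shares of 3/16 among Halina, Franciszka, Eliasz, Ireneusz.
Halina is living and takes 3/16.
Franciszka is living and takes 3/16.
Eliasz predeceased; the 3/16 allotted to Eliasz's branch passes to Eliasz's issue by representation.
The 3/16 is divided into 2 equal shares of 3/32 among Pelagia, Danuta.
Pelagia is living and takes 3/32.
Danuta predeceased; the 3/32 allotted to Danuta's branch passes to Danuta's issue by representation.
The 3/32 is divided into 2 equal shares of 3/64 among Nadia, Agnieszka.
Nadia is living and takes 3/64.
Agnieszka is living and takes 3/64.
Ireneusz is living and takes 3/16.

Agnieszka 3/64; Franciszka 3/16; Halina 3/16; Ireneusz 3/16; Nadia 3/64; Pelagia 3/32; Stanislawa 1/4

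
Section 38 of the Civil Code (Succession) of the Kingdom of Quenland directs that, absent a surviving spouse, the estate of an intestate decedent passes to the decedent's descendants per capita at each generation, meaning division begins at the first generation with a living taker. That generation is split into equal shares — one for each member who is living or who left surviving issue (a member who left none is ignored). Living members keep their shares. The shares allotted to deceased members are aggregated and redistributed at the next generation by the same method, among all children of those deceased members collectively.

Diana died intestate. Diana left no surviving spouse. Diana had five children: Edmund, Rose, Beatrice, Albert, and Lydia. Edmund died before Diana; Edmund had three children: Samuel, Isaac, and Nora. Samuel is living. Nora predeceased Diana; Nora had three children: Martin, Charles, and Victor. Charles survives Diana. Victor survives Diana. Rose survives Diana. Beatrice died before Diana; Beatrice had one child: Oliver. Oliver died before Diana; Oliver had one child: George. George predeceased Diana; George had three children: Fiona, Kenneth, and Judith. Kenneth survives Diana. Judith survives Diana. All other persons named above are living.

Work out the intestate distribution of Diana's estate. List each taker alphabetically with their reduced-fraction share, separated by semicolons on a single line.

Albert 1/5; Charles 1/20; Fiona 1/60; Isaac 1/10; Judith 1/60; Kenneth 1/60; Lydia 1/5; Martin 1/20; Rose 1/5; Samuel 1/10; Victor 1/20

There is no surviving spouse, so the entire estate passes to Diana's descendants per capita at each generation.
At generation 1 (Edmund, Rose, Beatrice, Albert, Lydia) there are 5 shares of (1)/5 = 1/5 each.
Living: Rose, Albert, and Lydia — each takes 1/5.
Deceased: Edmund and Beatrice. Their combined 2/5 is pooled and carried to generation 2.
At generation 2 (Samuel, Isaac, Nora, Oliver) there are 4 shares of (2/5)/4 = 1/10 each.
Living: Samuel and Isaac — each takes 1/10.
Deceased: Nora and Oliver. Their combined 1/5 is pooled and carried to generation 3.
At generation 3 (Martin, Charles, Victor, George) there are 4 shares of (1/5)/4 = 1/20 each.
Living: Martin, Charles, and Victor — each takes 1/20.
Deceased: George. That 1/20 share is carried to generation 4.
At generation 4 (Fiona, Kenneth, Judith) there are 3 shares of (1/20)/3 = 1/60 each.
Living: Fiona, Kenneth, and Judith — each takes 1/60.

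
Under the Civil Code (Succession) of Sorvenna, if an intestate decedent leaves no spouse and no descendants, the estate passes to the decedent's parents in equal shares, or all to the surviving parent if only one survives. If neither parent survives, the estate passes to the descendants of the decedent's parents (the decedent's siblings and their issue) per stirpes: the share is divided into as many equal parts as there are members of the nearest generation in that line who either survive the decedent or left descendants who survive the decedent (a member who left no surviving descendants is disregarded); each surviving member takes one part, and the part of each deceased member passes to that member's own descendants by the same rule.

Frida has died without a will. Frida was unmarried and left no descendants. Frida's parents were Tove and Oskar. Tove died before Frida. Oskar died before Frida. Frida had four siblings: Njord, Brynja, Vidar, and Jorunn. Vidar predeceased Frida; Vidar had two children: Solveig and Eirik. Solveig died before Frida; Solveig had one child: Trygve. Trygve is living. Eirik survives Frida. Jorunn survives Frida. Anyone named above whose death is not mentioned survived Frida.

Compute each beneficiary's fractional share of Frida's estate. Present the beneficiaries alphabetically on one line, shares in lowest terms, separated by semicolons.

Neither parent survives and there are no descendants, so the estate passes to Frida's siblings and their issue per stirpes.
The estate is divided into 4 equal shares of 1/4 among Njord, Brynja, Vidar, Jorunn.
Njord is living and takes 1/4.
Brynja is living and takes 1/4.
Vidar predeceased; the 1/4 allotted to Vidar's branch passes to Vidar's issue by representation.
The 1/4 is divided into 2 equal shares of 1/8 among Solveig, Eirik.
Solveig predeceased; the 1/8 allotted to Solveig's branch passes to Solveig's issue by representation.
Trygve is the sole taker at this level and receives the full 1/8.
Eirik is living and takes 1/8.
Jorunn is living and takes 1/4.

Brynja 1/4; Eirik 1/8; Jorunn 1/4; Njord 1/4; Trygve 1/8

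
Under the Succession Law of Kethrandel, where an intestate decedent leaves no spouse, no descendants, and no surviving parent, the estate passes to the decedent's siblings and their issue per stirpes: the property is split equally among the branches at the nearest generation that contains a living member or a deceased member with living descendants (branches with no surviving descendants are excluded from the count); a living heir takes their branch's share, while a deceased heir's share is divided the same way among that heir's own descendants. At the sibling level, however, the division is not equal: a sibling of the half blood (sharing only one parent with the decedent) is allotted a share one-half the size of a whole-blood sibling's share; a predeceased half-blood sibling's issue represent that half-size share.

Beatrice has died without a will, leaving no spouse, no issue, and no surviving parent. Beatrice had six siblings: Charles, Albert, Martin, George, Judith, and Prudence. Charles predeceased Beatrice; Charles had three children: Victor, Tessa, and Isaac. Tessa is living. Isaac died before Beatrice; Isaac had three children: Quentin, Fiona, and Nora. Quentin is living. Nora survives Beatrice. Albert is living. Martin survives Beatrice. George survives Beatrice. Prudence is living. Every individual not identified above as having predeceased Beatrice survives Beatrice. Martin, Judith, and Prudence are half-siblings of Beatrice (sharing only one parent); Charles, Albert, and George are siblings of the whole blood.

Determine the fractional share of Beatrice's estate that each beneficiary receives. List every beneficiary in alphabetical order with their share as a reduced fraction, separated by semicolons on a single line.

Albert 2/9; Fiona 2/81; George 2/9; Judith 1/9; Martin 1/9; Nora 2/81; Prudence 1/9; Quentin 2/81; Tessa 2/27; Victor 2/27

No spouse, descendants, or parent survives, so the estate passes to Beatrice's siblings per stirpes.
Half-blood siblings count for one-half the weight of whole-blood siblings at the initial division.
Dividing 1 in proportion to weights (total weight 9/2): Charles (weight 1) → 2/9; Albert (weight 1) → 2/9; Martin (weight 1/2) → 1/9; George (weight 1) → 2/9; Judith (weight 1/2) → 1/9; Prudence (weight 1/2) → 1/9.
Charles predeceased; the 2/9 allotted to Charles's branch passes to Charles's issue by representation.
The 2/9 is divided into 3 equal shares of 2/27 among Victor, Tessa, Isaac.
Victor is living and takes 2/27.
Tessa is living and takes 2/27.
Isaac predeceased; the 2/27 allotted to Isaac's branch passes to Isaac's issue by representation.
The 2/27 is divided into 3 equal shares of 2/81 among Quentin, Fiona, Nora.
Quentin is living and takes 2/81.
Fiona is living and takes 2/81.
Nora is living and takes 2/81.
Albert is living and takes 2/9.
Martin is living and takes 1/9.
George is living and takes 2/9.
Judith is living and takes 1/9.
Prudence is living and takes 1/9.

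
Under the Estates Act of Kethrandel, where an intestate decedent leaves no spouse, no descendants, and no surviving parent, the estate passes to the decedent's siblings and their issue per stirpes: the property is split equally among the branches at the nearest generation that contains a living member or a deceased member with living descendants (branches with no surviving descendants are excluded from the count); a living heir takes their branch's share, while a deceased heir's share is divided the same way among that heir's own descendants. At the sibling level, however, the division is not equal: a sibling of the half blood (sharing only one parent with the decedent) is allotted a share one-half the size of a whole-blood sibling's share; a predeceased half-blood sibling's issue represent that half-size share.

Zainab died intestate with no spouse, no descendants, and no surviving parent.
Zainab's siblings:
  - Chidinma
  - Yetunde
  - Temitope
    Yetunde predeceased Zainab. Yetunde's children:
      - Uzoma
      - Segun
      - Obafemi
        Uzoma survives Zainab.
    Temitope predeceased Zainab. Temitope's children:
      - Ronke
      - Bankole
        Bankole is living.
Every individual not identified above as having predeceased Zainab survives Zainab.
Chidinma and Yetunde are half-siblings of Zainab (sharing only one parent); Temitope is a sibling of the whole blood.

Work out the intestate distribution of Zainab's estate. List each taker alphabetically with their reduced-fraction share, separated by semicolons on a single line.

Bankole 1/4; Chidinma 1/4; Obafemi 1/12; Ronke 1/4; Segun 1/12; Uzoma 1/12

No spouse, descendants, or parent survives, so the estate passes to Zainab's siblings per stirpes.
Half-blood siblings count for one-half the weight of whole-blood siblings at the initial division.
Dividing 1 in proportion to weights (total weight 2): Chidinma (weight 1/2) → 1/4; Yetunde (weight 1/2) → 1/4; Temitope (weight 1) → 1/2.
Chidinma is living and takes 1/4.
Yetunde predeceased; the 1/4 allotted to Yetunde's branch passes to Yetunde's issue by representation.
The 1/4 is divided into 3 equal shares of 1/12 among Uzoma, Segun, Obafemi.
Uzoma is living and takes 1/12.
Segun is living and takes 1/12.
Obafemi is living and takes 1/12.
Temitope predeceased; the 1/2 allotted to Temitope's branch passes to Temitope's issue by representation.
The 1/2 is divided into 2 equal shares of 1/4 among Ronke, Bankole.
Ronke is living and takes 1/4.
Bankole is living and takes 1/4.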